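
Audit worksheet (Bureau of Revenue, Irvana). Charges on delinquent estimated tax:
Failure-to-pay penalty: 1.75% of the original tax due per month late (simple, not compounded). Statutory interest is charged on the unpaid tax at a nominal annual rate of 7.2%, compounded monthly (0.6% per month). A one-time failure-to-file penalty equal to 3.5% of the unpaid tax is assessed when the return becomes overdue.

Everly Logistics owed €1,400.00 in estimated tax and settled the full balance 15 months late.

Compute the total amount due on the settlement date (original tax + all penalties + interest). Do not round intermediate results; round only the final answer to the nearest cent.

€1,947.93

Failure-to-file penalty: 3.5% × €1,400.00 = €49.00
Failure-to-pay penalty = 1.75% × €1,400.00 × 15 mo = €367.50
Interest: €1,400.00 × ((1 + 0.006)^15 − 1) = €1,400.00 × 0.0938801… = €131.4321…
Total = €1,400.00 + €416.5000 + €131.4321… = €1,947.93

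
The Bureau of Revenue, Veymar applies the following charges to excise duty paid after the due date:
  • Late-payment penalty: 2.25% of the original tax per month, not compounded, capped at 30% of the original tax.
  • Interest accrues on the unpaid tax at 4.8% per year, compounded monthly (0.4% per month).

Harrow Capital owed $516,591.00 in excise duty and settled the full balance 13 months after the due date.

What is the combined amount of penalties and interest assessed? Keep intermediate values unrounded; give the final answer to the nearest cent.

Penalty: 13 × 2.25% × $516,591.00 = $151,102.87… (below the 30% cap of $154,977.30)
Interest: $516,591.00 × ((1 + 0.004)^13 − 1) = $516,591.00 × 0.0532665… = $27,516.9885…
Penalties + interest = $151,102.8675 + $27,516.9885… = $178,619.86

$178,619.86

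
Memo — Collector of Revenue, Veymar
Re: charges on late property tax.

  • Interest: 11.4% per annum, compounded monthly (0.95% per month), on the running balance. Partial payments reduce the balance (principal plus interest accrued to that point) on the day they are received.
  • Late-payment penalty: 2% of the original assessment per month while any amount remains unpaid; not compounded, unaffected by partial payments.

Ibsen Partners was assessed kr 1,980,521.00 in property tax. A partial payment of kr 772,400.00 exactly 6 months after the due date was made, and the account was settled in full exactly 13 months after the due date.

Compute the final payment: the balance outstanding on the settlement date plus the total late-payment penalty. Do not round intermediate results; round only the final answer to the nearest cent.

Balance at month 6: kr 1,980,521.0000 × (1 + 0.0095)^6 = kr 2,096,126.0312…
After kr 772,400.00 payment: kr 2,096,126.0312… − kr 772,400.00 = kr 1,323,726.0312…
Balance at month 13: kr 1,323,726.0312… × (1 + 0.0095)^7 = kr 1,414,302.7061…
Penalty: 13 × 2% × kr 1,980,521.00 = kr 514,935.46
Final settlement = outstanding balance + penalty = kr 1,414,302.7061… + kr 514,935.46 = kr 1,929,238.17

kr 1,929,238.17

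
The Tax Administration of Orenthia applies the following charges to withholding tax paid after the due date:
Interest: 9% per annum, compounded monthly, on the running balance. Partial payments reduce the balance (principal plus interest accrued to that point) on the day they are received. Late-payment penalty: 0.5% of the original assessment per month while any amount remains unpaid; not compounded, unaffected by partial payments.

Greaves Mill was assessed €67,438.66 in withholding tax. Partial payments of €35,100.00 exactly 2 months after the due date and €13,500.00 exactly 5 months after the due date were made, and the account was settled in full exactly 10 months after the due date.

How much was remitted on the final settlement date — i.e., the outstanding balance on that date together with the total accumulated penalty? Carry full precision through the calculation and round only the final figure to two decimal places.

Monthly rate = 9% ÷ 12 = 0.75%
Balance at month 2: €67,438.6600 × (1 + 0.0075)^2 = €68,454.0333…
After €35,100.00 payment: €68,454.0333… − €35,100.00 = €33,354.0333…
Balance at month 5: €33,354.0333… × (1 + 0.0075)^3 = €34,110.1416…
After €13,500.00 payment: €34,110.1416… − €13,500.00 = €20,610.1416…
Balance at month 10: €20,610.1416… × (1 + 0.0075)^5 = €21,394.7024…
Penalty: 10 × 0.5% × €67,438.66 = €3,371.93…
Final settlement = outstanding balance + penalty = €21,394.7024… + €3,371.93… = €24,766.64

€24,766.64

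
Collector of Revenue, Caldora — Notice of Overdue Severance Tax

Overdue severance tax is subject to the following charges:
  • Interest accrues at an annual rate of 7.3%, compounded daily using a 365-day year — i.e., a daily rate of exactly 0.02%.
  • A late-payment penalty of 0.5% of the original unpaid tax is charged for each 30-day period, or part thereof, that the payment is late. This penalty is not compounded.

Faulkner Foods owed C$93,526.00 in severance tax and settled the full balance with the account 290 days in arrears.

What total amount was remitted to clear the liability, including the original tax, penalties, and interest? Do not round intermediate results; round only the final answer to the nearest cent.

Penalty periods: ⌈290/30⌉ = 10; penalty = 10 × 0.5% × C$93,526.00 = C$4,676.30
Interest: C$93,526.00 × ((1 + 0.0002)^290 − 1) = C$93,526.00 × 0.05970885… = C$5,584.3299…
Total = C$93,526.00 + C$4,676.3000 + C$5,584.3299… = C$103,786.63

C$103,786.63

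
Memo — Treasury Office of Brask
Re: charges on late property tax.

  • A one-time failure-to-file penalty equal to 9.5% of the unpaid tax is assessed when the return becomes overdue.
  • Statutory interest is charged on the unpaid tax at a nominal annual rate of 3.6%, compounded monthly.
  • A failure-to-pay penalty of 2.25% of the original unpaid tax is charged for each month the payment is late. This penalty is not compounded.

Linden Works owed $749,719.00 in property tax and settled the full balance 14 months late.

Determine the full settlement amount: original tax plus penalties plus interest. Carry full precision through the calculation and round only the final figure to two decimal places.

$1,089,213.44

Failure-to-file penalty: 9.5% × $749,719.00 = $71,223.31…
Failure-to-pay penalty: 14 × 2.25% × $749,719.00 = $236,161.49…
Interest (3.6%/yr ÷ 12 = 0.3%/month): $749,719.00 × ((1 + 0.003)^14 − 1) = $32,109.6473…
Total = $749,719.00 + $307,384.7900 + $32,109.6473… = $1,089,213.44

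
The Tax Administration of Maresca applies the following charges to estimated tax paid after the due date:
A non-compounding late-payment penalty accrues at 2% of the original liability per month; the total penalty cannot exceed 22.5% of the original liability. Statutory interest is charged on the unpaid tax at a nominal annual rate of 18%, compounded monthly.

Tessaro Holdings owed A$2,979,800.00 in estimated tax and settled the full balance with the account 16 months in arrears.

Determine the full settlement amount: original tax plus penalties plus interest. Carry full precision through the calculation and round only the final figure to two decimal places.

A$4,451,778.13

Penalty (uncapped): 16 × 2% × A$2,979,800.00 = A$953,536.00; cap = 22.5% × A$2,979,800.00 = A$670,455.00 → penalty = A$670,455.00
Interest (18%/yr ÷ 12 = 1.5%/month): A$2,979,800.00 × ((1 + 0.015)^16 − 1) = A$801,523.1349…
Total = A$2,979,800.00 + A$670,455.0000 + A$801,523.1349… = A$4,451,778.13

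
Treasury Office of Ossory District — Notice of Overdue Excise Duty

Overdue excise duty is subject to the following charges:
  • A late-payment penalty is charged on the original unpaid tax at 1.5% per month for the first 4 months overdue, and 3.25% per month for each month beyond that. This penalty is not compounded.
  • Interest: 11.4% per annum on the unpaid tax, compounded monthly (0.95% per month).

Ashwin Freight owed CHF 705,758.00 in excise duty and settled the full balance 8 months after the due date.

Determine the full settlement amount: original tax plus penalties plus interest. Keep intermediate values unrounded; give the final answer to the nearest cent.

CHF 895,307.37

Penalty, months 1–4: 4 × 1.5% × CHF 705,758.00 = CHF 42,345.48
Penalty, months 5–8: 4 × 3.25% × CHF 705,758.00 = CHF 91,748.54
Interest: CHF 705,758.00 × ((1 + 0.0095)^8 − 1) = CHF 705,758.00 × 0.0785756… = CHF 55,455.3495…
Total = CHF 705,758.00 + CHF 134,094.0200 + CHF 55,455.3495… = CHF 895,307.37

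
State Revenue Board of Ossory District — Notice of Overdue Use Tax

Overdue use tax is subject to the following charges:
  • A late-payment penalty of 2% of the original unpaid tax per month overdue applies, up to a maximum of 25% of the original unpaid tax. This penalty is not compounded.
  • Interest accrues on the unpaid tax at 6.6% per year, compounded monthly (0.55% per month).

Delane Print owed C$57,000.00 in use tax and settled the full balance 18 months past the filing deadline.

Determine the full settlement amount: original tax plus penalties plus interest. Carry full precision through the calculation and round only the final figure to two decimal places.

C$77,164.71

Penalty (uncapped): 18 × 2% × C$57,000.00 = C$20,520.00; cap = 25% × C$57,000.00 = C$14,250.00 → penalty = C$14,250.00
Interest: C$57,000.00 × ((1 + 0.0055)^18 − 1) = C$57,000.00 × 0.1037669… = C$5,914.7108…
Total = C$57,000.00 + C$14,250.0000 + C$5,914.7108… = C$77,164.71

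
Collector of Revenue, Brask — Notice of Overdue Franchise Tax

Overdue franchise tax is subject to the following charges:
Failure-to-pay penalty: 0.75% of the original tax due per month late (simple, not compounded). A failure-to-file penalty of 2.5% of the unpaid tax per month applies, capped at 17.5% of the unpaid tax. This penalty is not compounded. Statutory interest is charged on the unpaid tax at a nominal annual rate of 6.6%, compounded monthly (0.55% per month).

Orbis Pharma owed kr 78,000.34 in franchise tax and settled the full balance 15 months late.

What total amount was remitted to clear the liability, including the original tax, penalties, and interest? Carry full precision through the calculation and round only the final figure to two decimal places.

kr 107,114.22

Failure-to-file: 15 × 2.5% × kr 78,000.34 = kr 29,250.13…, capped at 17.5% × kr 78,000.34 = kr 13,650.06…
Failure-to-pay penalty: 15 × 0.75% × kr 78,000.34 = kr 8,775.04…
Interest: kr 78,000.34 × ((1 + 0.0055)^15 − 1) = kr 78,000.34 × 0.0857532… = kr 6,688.7799…
Total = kr 78,000.34 + kr 22,425.0978… + kr 6,688.7799… = kr 107,114.22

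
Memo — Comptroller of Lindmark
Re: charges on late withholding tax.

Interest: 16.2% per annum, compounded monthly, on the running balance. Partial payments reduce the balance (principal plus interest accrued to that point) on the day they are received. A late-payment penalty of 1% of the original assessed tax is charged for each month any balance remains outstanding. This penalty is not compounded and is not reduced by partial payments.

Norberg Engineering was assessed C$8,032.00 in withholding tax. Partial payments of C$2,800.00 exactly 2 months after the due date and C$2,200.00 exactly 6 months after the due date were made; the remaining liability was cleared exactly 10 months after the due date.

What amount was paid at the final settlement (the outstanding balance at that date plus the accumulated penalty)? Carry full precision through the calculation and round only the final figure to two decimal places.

C$4,549.51

Monthly rate = 16.2% ÷ 12 = 1.35%
Balance at month 2: C$8,032.0000 × (1 + 0.0135)^2 = C$8,250.3278…
After C$2,800.00 payment: C$8,250.3278… − C$2,800.00 = C$5,450.3278…
Balance at month 6: C$5,450.3278… × (1 + 0.0135)^4 = C$5,750.6593…
After C$2,200.00 payment: C$5,750.6593… − C$2,200.00 = C$3,550.6593…
Balance at month 10: C$3,550.6593… × (1 + 0.0135)^4 = C$3,746.3126…
Penalty: 10 × 1% × C$8,032.00 = C$803.20
Final settlement = outstanding balance + penalty = C$3,746.3126… + C$803.20 = C$4,549.51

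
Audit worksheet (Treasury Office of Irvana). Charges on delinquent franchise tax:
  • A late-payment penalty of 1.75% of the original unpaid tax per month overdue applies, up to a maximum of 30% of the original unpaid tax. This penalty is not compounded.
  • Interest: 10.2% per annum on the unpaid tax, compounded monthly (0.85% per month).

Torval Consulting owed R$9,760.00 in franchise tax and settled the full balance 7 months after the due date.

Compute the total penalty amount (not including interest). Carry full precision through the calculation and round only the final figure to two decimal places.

Penalty: 7 × 1.75% × R$9,760.00 = R$1,195.60 (below the 30% cap of R$2,928.00)

R$1,195.60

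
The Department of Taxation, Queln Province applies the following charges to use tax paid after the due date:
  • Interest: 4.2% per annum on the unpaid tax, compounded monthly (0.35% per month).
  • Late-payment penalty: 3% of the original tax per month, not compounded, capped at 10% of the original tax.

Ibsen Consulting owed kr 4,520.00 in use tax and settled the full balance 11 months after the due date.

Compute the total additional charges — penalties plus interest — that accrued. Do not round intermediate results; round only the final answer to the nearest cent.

Penalty (uncapped): 11 × 3% × kr 4,520.00 = kr 1,491.60; cap = 10% × kr 4,520.00 = kr 452.00 → penalty = kr 452.00
Interest: kr 4,520.00 × ((1 + 0.0035)^11 − 1) = kr 4,520.00 × 0.0391809… = kr 177.0976…
Penalties + interest = kr 452.0000 + kr 177.0976… = kr 629.10

kr 629.10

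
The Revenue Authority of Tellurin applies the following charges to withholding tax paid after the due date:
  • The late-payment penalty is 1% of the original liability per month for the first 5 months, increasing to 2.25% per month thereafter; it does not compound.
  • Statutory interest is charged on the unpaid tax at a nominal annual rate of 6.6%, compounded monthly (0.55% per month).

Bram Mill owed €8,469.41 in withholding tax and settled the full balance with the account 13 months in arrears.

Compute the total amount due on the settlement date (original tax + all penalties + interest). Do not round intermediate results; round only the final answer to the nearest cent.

Penalty, months 1–5: 5 × 1% × €8,469.41 = €423.47…
Penalty, months 6–13: 8 × 2.25% × €8,469.41 = €1,524.49…
Interest: €8,469.41 × ((1 + 0.0055)^13 − 1) = €8,469.41 × 0.0739077… = €625.9550…
Total = €8,469.41 + €1,947.9643 + €625.9550… = €11,043.33

€11,043.33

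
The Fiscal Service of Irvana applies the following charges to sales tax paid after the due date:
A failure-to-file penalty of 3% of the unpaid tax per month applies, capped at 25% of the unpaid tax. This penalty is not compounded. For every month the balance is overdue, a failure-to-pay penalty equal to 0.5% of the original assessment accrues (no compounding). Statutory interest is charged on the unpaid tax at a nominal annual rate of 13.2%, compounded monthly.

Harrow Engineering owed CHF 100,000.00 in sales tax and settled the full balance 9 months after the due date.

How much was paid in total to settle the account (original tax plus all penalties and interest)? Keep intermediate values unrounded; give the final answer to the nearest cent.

Failure-to-file: 9 × 3% × CHF 100,000.00 = CHF 27,000.00, capped at 25% × CHF 100,000.00 = CHF 25,000.00
Failure-to-pay penalty = 0.5% × CHF 100,000.00 × 9 mo = CHF 4,500.00
Interest (13.2%/yr ÷ 12 = 1.1%/month): CHF 100,000.00 × ((1 + 0.011)^9 − 1) = CHF 10,346.9669…
Total = CHF 100,000.00 + CHF 29,500.0000 + CHF 10,346.9669… = CHF 139,846.97

CHF 139,846.97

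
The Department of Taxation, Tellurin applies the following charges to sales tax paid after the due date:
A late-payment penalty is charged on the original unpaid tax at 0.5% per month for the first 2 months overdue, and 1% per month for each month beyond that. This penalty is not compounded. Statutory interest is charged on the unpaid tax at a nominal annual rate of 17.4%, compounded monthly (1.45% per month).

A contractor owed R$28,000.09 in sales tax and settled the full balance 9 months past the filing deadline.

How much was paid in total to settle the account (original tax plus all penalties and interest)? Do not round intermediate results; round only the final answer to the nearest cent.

R$34,113.37

Penalty, months 1–2: 2 × 0.5% × R$28,000.09 = R$280.00…
Penalty, months 3–9: 7 × 1% × R$28,000.09 = R$1,960.01…
Interest: R$28,000.09 × ((1 + 0.0145)^9 − 1) = R$28,000.09 × 0.1383307… = R$3,873.2731…
Total = R$28,000.09 + R$2,240.0072 + R$3,873.2731… = R$34,113.37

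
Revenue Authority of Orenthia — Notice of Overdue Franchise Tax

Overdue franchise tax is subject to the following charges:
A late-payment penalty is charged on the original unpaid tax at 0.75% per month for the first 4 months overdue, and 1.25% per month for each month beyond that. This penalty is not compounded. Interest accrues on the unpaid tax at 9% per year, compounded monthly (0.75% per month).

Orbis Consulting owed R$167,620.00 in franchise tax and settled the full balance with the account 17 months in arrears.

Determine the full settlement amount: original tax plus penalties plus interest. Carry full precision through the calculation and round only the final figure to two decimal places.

Penalty, months 1–4: 4 × 0.75% × R$167,620.00 = R$5,028.60
Penalty, months 5–17: 13 × 1.25% × R$167,620.00 = R$27,238.25
Interest: R$167,620.00 × ((1 + 0.0075)^17 − 1) = R$167,620.00 × 0.1354446… = R$22,703.2162…
Total = R$167,620.00 + R$32,266.8500 + R$22,703.2162… = R$222,590.07

R$222,590.07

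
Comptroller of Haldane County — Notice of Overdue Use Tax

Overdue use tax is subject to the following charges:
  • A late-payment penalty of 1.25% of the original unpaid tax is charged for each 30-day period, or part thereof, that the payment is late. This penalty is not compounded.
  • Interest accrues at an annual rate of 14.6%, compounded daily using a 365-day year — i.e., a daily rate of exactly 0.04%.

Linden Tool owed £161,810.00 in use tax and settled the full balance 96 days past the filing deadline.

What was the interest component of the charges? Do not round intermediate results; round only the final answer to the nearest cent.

Interest: £161,810.00 × ((1 + 0.0004)^96 − 1) = £161,810.00 × 0.03913883… = £6,333.0541…

£6,333.05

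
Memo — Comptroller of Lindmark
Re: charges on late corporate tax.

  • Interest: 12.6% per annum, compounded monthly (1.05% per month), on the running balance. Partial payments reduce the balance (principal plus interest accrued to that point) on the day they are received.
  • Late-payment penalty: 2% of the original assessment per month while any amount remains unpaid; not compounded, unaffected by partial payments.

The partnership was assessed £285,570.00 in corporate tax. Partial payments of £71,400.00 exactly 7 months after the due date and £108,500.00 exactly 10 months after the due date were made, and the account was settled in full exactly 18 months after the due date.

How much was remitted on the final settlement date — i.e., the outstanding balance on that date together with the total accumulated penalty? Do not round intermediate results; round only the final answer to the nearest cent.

£249,396.05

Balance at month 7: £285,570.0000 × (1 + 0.0105)^7 = £307,232.2536…
After £71,400.00 payment: £307,232.2536… − £71,400.00 = £235,832.2536…
Balance at month 10: £235,832.2536… × (1 + 0.0105)^3 = £243,339.2441…
After £108,500.00 payment: £243,339.2441… − £108,500.00 = £134,839.2441…
Balance at month 18: £134,839.2441… × (1 + 0.0105)^8 = £146,590.8463…
Penalty: 18 × 2% × £285,570.00 = £102,805.20
Final settlement = outstanding balance + penalty = £146,590.8463… + £102,805.20 = £249,396.05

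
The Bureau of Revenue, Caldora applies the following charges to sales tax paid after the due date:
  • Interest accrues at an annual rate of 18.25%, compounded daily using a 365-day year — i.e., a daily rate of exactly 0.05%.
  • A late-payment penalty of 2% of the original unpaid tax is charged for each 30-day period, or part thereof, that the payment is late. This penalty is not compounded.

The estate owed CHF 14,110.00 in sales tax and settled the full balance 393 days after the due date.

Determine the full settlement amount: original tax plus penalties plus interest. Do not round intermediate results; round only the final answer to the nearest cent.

Penalty periods: ⌈393/30⌉ = 14; penalty = 14 × 2% × CHF 14,110.00 = CHF 3,950.80
Interest: CHF 14,110.00 × ((1 + 0.0005)^393 − 1) = CHF 14,110.00 × 0.21707555… = CHF 3,062.9360…
Total = CHF 14,110.00 + CHF 3,950.8000 + CHF 3,062.9360… = CHF 21,123.74

CHF 21,123.74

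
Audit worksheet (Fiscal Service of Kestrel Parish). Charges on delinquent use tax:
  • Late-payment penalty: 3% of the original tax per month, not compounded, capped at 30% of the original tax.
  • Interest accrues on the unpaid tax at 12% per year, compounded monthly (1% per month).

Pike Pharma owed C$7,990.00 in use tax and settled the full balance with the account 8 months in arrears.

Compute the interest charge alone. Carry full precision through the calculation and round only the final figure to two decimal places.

C$662.03

Interest: C$7,990.00 × ((1 + 0.01)^8 − 1) = C$7,990.00 × 0.0828567… = C$662.0251…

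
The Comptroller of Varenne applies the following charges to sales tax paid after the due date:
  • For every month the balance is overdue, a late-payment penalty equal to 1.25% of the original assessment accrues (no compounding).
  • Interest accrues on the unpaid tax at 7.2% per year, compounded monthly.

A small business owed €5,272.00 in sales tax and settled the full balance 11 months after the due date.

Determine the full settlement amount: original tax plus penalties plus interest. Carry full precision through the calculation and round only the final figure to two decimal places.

€6,355.48

Late-payment penalty = 1.25% × €5,272.00 × 11 mo = €724.90
Interest (7.2%/yr ÷ 12 = 0.6%/month): €5,272.00 × ((1 + 0.006)^11 − 1) = €358.5807…
Total = €5,272.00 + €724.9000 + €358.5807… = €6,355.48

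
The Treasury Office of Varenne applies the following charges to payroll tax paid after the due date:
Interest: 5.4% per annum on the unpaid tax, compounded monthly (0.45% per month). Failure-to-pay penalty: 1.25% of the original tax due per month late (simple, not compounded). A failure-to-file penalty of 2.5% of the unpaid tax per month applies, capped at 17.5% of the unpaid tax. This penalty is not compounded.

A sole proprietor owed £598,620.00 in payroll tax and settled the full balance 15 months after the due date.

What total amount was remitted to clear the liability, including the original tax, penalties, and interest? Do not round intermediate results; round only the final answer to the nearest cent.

£857,324.57

Failure-to-file: 15 × 2.5% × £598,620.00 = £224,482.50, capped at 17.5% × £598,620.00 = £104,758.50
Failure-to-pay penalty = 1.25% × £598,620.00 × 15 mo = £112,241.25
Interest: £598,620.00 × ((1 + 0.0045)^15 − 1) = £598,620.00 × 0.0696683… = £41,704.8241…
Total = £598,620.00 + £216,999.7500 + £41,704.8241… = £857,324.57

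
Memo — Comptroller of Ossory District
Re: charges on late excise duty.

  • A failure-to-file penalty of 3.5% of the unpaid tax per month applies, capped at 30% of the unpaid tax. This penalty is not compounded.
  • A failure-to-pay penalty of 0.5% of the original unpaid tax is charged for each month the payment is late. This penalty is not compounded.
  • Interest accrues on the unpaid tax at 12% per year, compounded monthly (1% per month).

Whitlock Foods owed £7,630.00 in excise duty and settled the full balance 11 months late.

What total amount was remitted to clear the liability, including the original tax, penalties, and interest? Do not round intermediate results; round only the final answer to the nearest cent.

£11,221.20

Failure-to-file: 11 × 3.5% × £7,630.00 = £2,937.55, capped at 30% × £7,630.00 = £2,289.00
Failure-to-pay penalty: 11 × 0.5% × £7,630.00 = £419.65
Interest: £7,630.00 × ((1 + 0.01)^11 − 1) = £7,630.00 × 0.1156683… = £882.5495…
Total = £7,630.00 + £2,708.6500 + £882.5495… = £11,221.20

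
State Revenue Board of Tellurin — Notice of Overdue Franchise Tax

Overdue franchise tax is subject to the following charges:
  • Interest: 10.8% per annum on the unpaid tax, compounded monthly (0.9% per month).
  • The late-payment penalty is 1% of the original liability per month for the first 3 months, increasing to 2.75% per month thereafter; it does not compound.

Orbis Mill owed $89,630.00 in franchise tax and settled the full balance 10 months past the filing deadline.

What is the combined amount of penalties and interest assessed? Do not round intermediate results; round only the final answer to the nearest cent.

Penalty, months 1–3: 3 × 1% × $89,630.00 = $2,688.90
Penalty, months 4–10: 7 × 2.75% × $89,630.00 = $17,253.78…
Interest: $89,630.00 × ((1 + 0.009)^10 − 1) = $89,630.00 × 0.0937339… = $8,401.3670…
Penalties + interest = $19,942.6750 + $8,401.3670… = $28,344.04

$28,344.04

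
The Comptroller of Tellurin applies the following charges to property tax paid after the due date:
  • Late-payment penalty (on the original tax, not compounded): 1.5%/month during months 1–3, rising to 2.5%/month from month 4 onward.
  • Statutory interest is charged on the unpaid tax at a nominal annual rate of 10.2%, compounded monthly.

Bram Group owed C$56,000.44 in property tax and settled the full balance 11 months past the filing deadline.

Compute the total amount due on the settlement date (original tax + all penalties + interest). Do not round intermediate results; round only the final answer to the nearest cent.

C$75,184.89

Penalty, months 1–3: 3 × 1.5% × C$56,000.44 = C$2,520.02…
Penalty, months 4–11: 8 × 2.5% × C$56,000.44 = C$11,200.09…
Interest (10.2%/yr ÷ 12 = 0.85%/month): C$56,000.44 × ((1 + 0.0085)^11 − 1) = C$5,464.3451…
Total = C$56,000.44 + C$13,720.1078 + C$5,464.3451… = C$75,184.89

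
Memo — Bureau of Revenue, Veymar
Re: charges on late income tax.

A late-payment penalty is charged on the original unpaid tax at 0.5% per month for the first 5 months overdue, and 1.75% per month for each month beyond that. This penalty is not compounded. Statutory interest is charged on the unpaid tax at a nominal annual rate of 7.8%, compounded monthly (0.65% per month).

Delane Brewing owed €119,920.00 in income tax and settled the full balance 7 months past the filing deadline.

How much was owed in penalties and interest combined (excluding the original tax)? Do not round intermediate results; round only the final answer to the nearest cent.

€12,759.12

Penalty, months 1–5: 5 × 0.5% × €119,920.00 = €2,998.00
Penalty, months 6–7: 2 × 1.75% × €119,920.00 = €4,197.20
Interest: €119,920.00 × ((1 + 0.0065)^7 − 1) = €119,920.00 × 0.0463969… = €5,563.9192…
Penalties + interest = €7,195.2000 + €5,563.9192… = €12,759.12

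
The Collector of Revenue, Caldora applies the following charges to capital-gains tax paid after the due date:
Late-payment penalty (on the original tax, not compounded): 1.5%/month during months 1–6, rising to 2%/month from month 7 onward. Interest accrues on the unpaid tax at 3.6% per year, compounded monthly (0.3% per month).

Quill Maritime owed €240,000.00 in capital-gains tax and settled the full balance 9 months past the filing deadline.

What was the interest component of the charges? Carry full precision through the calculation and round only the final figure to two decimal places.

Interest: €240,000.00 × ((1 + 0.003)^9 − 1) = €240,000.00 × 0.0273263… = €6,558.3068…

€6,558.31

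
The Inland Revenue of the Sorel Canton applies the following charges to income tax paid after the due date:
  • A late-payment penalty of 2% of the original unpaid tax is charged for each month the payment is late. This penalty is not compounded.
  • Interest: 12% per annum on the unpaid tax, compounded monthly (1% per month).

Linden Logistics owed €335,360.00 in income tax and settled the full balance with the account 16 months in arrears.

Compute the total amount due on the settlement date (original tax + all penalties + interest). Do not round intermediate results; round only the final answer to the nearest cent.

€500,551.17

Late-payment penalty = 2% × €335,360.00 × 16 mo = €107,315.20
Interest: €335,360.00 × ((1 + 0.01)^16 − 1) = €335,360.00 × 0.1725786… = €57,875.9744…
Total = €335,360.00 + €107,315.2000 + €57,875.9744… = €500,551.17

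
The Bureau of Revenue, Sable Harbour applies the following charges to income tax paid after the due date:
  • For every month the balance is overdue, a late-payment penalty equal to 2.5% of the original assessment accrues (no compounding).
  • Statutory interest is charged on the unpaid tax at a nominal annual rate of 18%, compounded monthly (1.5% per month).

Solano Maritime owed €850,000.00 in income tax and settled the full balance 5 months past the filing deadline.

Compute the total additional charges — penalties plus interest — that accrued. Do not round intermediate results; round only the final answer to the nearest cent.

€171,941.40

Late-payment penalty = 2.5% × €850,000.00 × 5 mo = €106,250.00
Interest: €850,000.00 × ((1 + 0.015)^5 − 1) = €850,000.00 × 0.0772840… = €65,691.4033…
Penalties + interest = €106,250.0000 + €65,691.4033… = €171,941.40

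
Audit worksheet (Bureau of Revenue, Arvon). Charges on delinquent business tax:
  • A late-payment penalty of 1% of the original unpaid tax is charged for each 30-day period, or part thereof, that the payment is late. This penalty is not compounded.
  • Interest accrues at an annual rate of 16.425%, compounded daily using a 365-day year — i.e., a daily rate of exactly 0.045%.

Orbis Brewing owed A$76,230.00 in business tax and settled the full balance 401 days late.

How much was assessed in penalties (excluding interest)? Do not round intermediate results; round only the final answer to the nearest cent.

A$10,672.20

Penalty periods: ⌈401/30⌉ = 14; penalty = 14 × 1% × A$76,230.00 = A$10,672.20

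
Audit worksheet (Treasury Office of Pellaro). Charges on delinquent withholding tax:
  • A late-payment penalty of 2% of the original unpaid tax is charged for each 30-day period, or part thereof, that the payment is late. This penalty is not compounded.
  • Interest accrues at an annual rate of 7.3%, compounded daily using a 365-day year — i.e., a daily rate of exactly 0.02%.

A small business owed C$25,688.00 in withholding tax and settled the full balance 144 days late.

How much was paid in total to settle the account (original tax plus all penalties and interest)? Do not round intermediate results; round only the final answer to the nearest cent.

C$29,007.29

Penalty periods: ⌈144/30⌉ = 5; penalty = 5 × 2% × C$25,688.00 = C$2,568.80
Interest: C$25,688.00 × ((1 + 0.0002)^144 − 1) = C$25,688.00 × 0.02921577… = C$750.4946…
Total = C$25,688.00 + C$2,568.8000 + C$750.4946… = C$29,007.29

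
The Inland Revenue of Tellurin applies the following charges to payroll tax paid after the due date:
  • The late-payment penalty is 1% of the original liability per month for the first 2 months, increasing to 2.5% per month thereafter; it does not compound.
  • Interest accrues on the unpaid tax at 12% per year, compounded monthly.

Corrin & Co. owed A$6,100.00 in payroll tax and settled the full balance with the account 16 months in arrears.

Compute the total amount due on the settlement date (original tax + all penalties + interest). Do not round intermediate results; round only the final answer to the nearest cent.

A$9,409.73

Penalty, months 1–2: 2 × 1% × A$6,100.00 = A$122.00
Penalty, months 3–16: 14 × 2.5% × A$6,100.00 = A$2,135.00
Interest (12%/yr ÷ 12 = 1%/month): A$6,100.00 × ((1 + 0.01)^16 − 1) = A$1,052.7297…
Total = A$6,100.00 + A$2,257.0000 + A$1,052.7297… = A$9,409.73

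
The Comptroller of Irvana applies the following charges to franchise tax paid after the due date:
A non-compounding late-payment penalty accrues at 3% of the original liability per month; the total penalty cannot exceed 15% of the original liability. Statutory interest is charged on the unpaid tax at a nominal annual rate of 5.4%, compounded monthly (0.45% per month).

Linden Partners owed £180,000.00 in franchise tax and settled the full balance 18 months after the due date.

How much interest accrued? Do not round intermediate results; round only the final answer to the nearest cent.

£15,151.30

Interest: £180,000.00 × ((1 + 0.0045)^18 − 1) = £180,000.00 × 0.0841739… = £15,151.2982…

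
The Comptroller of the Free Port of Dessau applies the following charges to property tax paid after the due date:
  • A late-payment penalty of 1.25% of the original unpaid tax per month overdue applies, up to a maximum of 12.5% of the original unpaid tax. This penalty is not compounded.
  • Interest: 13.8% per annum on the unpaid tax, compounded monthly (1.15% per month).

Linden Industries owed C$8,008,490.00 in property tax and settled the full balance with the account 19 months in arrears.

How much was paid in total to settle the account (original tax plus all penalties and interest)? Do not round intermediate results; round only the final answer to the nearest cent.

Penalty (uncapped): 19 × 1.25% × C$8,008,490.00 = C$1,902,016.38…; cap = 12.5% × C$8,008,490.00 = C$1,001,061.25 → penalty = C$1,001,061.25
Interest: C$8,008,490.00 × ((1 + 0.0115)^19 − 1) = C$8,008,490.00 × 0.2426587… = C$1,943,329.5504…
Total = C$8,008,490.00 + C$1,001,061.2500 + C$1,943,329.5504… = C$10,952,880.80

C$10,952,880.80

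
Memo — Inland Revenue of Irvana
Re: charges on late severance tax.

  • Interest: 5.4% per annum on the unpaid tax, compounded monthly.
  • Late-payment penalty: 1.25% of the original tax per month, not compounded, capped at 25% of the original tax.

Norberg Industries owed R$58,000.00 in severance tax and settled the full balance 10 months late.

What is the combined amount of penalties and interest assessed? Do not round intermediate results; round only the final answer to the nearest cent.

R$9,913.49

Penalty: 10 × 1.25% × R$58,000.00 = R$7,250.00 (below the 25% cap of R$14,500.00)
Interest (5.4%/yr ÷ 12 = 0.45%/month): R$58,000.00 × ((1 + 0.0045)^10 − 1) = R$2,663.4918…
Penalties + interest = R$7,250.0000 + R$2,663.4918… = R$9,913.49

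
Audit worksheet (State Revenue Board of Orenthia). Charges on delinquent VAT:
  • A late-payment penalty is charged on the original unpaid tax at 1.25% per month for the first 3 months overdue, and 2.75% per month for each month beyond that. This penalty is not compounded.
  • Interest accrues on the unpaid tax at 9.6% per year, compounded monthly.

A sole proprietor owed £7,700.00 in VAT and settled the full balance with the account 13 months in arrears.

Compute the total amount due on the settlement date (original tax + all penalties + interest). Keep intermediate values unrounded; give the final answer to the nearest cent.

Penalty, months 1–3: 3 × 1.25% × £7,700.00 = £288.75
Penalty, months 4–13: 10 × 2.75% × £7,700.00 = £2,117.50
Interest (9.6%/yr ÷ 12 = 0.8%/month): £7,700.00 × ((1 + 0.008)^13 − 1) = £840.3888…
Total = £7,700.00 + £2,406.2500 + £840.3888… = £10,946.64

£10,946.64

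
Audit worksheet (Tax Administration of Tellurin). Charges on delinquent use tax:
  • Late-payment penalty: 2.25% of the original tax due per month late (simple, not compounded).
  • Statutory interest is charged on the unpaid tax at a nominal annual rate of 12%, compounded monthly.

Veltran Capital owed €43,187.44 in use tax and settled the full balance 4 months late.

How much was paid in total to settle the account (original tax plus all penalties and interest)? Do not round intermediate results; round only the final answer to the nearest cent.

Late-payment penalty = 2.25% × €43,187.44 × 4 mo = €3,886.87…
Interest (12%/yr ÷ 12 = 1%/month): €43,187.44 × ((1 + 0.01)^4 − 1) = €1,753.5832…
Total = €43,187.44 + €3,886.8696 + €1,753.5832… = €48,827.89

€48,827.89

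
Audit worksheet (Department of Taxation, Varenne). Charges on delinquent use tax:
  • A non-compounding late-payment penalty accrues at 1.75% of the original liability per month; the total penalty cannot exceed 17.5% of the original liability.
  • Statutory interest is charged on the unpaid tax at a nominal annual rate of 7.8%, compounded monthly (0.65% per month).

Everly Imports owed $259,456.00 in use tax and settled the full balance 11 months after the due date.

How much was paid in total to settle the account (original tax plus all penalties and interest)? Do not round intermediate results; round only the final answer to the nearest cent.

$324,026.73

Penalty (uncapped): 11 × 1.75% × $259,456.00 = $49,945.28; cap = 17.5% × $259,456.00 = $45,404.80 → penalty = $45,404.80
Interest: $259,456.00 × ((1 + 0.0065)^11 − 1) = $259,456.00 × 0.0738697… = $19,165.9259…
Total = $259,456.00 + $45,404.8000 + $19,165.9259… = $324,026.73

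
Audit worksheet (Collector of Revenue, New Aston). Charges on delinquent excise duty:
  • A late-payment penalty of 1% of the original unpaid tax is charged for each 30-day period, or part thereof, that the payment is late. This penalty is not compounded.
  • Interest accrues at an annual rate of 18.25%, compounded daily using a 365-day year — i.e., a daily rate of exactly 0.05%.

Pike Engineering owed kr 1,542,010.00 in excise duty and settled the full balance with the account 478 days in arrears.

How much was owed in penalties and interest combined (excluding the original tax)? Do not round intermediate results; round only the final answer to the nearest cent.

Penalty periods: ⌈478/30⌉ = 16; penalty = 16 × 1% × kr 1,542,010.00 = kr 246,721.60
Interest: kr 1,542,010.00 × ((1 + 0.0005)^478 − 1) = kr 1,542,010.00 × 0.26990268… = kr 416,192.6361…
Penalties + interest = kr 246,721.6000 + kr 416,192.6361… = kr 662,914.24

kr 662,914.24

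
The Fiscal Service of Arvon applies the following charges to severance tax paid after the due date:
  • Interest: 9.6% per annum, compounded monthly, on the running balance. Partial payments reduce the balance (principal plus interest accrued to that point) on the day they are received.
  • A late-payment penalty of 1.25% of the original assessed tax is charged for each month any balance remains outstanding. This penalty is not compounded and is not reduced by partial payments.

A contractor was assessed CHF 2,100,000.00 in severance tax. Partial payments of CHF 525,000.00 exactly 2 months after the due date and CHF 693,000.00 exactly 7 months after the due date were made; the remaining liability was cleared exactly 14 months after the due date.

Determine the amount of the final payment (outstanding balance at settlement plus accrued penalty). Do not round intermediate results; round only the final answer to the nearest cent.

CHF 1,404,900.80

Monthly rate = 9.6% ÷ 12 = 0.8%
Balance at month 2: CHF 2,100,000.0000 × (1 + 0.008)^2 = CHF 2,133,734.4000
After CHF 525,000.00 payment: CHF 2,133,734.4000 − CHF 525,000.00 = CHF 1,608,734.4000
Balance at month 7: CHF 1,608,734.4000 × (1 + 0.008)^5 = CHF 1,674,121.6357…
After CHF 693,000.00 payment: CHF 1,674,121.6357… − CHF 693,000.00 = CHF 981,121.6357…
Balance at month 14: CHF 981,121.6357… × (1 + 0.008)^7 = CHF 1,037,400.7978…
Penalty: 14 × 1.25% × CHF 2,100,000.00 = CHF 367,500.00
Final settlement = outstanding balance + penalty = CHF 1,037,400.7978… + CHF 367,500.00 = CHF 1,404,900.80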